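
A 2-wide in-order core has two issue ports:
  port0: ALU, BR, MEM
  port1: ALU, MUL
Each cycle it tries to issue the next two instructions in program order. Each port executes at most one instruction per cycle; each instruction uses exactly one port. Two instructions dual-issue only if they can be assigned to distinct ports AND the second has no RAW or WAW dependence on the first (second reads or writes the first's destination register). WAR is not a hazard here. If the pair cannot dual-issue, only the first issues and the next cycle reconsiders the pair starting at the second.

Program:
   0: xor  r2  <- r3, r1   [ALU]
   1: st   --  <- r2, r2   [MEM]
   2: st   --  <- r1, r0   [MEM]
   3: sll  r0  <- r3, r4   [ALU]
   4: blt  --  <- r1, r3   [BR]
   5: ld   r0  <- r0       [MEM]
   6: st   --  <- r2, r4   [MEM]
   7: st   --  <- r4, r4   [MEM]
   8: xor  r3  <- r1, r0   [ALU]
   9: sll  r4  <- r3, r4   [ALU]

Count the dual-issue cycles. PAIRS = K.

PAIRS = 2

c0: i0 xor  RAW r2
c1: i1 st  no-port MEM/MEM
c2: i2/i3 st/sll  dual
c3: i4 blt  no-port BR/MEM
c4: i5 ld  no-port MEM/MEM
c5: i6 st  no-port MEM/MEM
c6: i7/i8 st/xor  dual
c7: i9 sll  tail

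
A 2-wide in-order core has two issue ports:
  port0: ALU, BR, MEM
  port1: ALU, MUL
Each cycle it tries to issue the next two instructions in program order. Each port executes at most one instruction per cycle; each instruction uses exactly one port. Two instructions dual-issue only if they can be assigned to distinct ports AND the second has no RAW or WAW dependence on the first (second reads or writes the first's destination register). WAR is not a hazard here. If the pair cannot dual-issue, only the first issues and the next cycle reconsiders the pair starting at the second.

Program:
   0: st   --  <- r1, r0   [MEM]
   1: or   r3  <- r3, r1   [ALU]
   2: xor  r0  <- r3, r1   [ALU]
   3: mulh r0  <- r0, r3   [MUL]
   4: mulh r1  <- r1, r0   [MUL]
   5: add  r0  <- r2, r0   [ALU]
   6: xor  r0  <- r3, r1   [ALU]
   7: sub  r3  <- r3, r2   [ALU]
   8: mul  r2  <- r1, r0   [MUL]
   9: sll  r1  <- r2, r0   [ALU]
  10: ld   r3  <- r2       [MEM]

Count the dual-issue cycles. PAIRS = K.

  cy0 -> i0/i1 (st;or) dual
  cy1 -> i2 (xor) RAW+WAW r0
  cy2 -> i3 (mulh) no-port MUL/MUL
  cy3 -> i4/i5 (mulh;add) dual
  cy4 -> i6/i7 (xor;sub) dual
  cy5 -> i8 (mul) RAW r2
  cy6 -> i9/i10 (sll;ld) dual

PAIRS = 4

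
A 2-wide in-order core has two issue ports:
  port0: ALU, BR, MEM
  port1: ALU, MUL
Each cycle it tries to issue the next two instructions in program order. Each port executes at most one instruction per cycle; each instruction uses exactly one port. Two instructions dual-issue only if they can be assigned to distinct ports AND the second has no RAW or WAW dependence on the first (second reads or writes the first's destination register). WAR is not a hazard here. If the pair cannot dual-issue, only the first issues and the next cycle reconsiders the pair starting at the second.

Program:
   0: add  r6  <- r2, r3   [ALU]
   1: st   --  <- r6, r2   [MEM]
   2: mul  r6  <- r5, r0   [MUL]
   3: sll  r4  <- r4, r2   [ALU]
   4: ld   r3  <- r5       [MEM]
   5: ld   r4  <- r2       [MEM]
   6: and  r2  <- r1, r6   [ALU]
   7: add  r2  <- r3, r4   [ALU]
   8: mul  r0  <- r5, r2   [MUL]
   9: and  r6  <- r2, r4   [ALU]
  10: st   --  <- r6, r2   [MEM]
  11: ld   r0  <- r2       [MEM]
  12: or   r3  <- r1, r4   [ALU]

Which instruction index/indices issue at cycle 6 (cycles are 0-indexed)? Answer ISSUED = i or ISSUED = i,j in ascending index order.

#0 head=0: add i0 RAW r6
#1 head=1: st;mul i1+i2 2-wide
#2 head=3: sll;ld i3+i4 2-wide
#3 head=5: ld;and i5+i6 2-wide
#4 head=7: add i7 RAW r2
#5 head=8: mul;and i8+i9 2-wide
#6 head=10: st i10 no-port MEM/MEM
#7 head=11: ld;or i11+i12 2-wide

ISSUED = 10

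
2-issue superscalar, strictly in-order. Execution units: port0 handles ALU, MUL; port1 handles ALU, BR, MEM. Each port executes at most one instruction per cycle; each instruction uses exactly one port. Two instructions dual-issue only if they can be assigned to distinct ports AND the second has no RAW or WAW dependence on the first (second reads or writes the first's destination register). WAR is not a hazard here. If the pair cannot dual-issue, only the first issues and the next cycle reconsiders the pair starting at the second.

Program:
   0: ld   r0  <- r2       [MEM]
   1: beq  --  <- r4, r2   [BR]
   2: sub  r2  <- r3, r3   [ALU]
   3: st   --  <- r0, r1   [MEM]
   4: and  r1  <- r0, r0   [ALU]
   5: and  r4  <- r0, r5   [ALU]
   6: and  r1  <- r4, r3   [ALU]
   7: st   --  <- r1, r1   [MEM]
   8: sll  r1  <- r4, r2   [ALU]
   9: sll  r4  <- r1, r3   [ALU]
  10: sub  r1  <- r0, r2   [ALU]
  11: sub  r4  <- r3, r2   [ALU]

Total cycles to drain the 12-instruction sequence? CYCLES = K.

CYCLES = 8

t=0 i0:ld.MEM ; no-port MEM/BR
t=1 i1/i2:beq.BR sub.ALU ; 2-wide
t=2 i3/i4:st.MEM and.ALU ; 2-wide
t=3 i5:and.ALU ; RAW r4
t=4 i6:and.ALU ; RAW r1
t=5 i7/i8:st.MEM sll.ALU ; 2-wide
t=6 i9/i10:sll.ALU sub.ALU ; 2-wide
t=7 i11:sub.ALU ; tail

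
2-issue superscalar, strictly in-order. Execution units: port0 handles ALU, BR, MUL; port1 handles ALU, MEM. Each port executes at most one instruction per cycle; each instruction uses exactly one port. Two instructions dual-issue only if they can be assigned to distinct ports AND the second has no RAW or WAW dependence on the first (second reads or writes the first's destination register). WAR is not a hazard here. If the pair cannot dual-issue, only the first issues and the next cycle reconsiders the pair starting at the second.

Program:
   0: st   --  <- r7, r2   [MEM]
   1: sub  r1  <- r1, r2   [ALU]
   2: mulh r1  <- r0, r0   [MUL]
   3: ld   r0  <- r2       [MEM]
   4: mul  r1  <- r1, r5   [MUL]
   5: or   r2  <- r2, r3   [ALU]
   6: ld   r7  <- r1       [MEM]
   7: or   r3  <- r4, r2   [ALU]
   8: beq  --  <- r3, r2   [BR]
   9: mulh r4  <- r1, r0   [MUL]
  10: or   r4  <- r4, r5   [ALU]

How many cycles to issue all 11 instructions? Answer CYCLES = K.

0. st.MEM;sub.ALU @i0&i1  | pair
1. mulh.MUL;ld.MEM @i2&i3  | pair
2. mul.MUL;or.ALU @i4&i5  | pair
3. ld.MEM;or.ALU @i6&i7  | pair
4. beq.BR @i8  | no-port BR/MUL
5. mulh.MUL @i9  | RAW+WAW r4
6. or.ALU @i10  | tail

CYCLES = 7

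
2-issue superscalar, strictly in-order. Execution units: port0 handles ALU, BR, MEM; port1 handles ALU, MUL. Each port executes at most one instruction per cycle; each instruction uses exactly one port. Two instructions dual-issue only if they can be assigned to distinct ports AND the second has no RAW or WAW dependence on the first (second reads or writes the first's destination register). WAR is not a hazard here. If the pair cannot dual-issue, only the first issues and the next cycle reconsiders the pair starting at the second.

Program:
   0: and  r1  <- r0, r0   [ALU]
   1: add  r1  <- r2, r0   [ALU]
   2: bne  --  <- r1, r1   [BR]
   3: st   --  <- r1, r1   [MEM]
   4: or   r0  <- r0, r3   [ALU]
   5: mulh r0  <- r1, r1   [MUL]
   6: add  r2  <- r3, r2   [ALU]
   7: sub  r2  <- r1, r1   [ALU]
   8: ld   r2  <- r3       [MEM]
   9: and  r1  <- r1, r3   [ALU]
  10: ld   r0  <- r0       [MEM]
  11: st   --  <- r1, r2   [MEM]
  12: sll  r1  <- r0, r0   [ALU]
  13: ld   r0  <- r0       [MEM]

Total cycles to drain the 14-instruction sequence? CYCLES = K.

c0: i0 and  WAW r1
c1: i1 add  RAW r1
c2: i2 bne  no-port BR/MEM
c3: i3,i4 st+or  2-wide
c4: i5,i6 mulh+add  2-wide
c5: i7 sub  WAW r2
c6: i8,i9 ld+and  2-wide
c7: i10 ld  no-port MEM/MEM
c8: i11,i12 st+sll  2-wide
c9: i13 ld  tail

CYCLES = 10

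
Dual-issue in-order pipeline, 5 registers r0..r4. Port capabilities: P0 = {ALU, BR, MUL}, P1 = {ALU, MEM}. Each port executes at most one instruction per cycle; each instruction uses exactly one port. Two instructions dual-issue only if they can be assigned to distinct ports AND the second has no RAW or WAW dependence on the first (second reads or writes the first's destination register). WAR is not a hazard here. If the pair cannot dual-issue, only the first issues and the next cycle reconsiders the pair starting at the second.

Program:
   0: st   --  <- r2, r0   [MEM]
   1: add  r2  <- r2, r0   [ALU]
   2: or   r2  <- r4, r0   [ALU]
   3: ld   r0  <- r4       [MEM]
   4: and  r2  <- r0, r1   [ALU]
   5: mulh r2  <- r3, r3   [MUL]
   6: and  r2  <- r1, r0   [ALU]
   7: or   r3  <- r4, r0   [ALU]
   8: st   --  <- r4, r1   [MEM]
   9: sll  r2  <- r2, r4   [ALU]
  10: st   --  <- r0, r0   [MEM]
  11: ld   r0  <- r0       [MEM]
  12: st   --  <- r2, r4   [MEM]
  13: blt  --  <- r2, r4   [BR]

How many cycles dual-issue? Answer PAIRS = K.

PAIRS = 5

0. st/add @i0/i1  | pair
1. or/ld @i2/i3  | pair
2. and @i4  | WAW r2
3. mulh @i5  | WAW r2
4. and/or @i6/i7  | pair
5. st/sll @i8/i9  | pair
6. st @i10  | no-port MEM/MEM
7. ld @i11  | no-port MEM/MEM
8. st/blt @i12/i13  | pair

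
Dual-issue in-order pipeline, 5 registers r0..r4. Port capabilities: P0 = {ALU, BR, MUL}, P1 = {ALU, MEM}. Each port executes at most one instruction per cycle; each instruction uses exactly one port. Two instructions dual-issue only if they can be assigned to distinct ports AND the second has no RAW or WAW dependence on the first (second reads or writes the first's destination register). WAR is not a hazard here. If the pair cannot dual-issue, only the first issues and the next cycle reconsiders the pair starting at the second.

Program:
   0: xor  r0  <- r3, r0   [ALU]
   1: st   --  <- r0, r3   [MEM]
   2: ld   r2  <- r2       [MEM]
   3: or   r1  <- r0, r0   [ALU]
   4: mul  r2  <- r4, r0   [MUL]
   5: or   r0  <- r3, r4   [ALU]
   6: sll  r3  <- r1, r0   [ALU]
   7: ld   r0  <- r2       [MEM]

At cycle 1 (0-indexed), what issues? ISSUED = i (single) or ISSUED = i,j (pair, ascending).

#0 head=0: xor.ALU i0 RAW r0
#1 head=1: st.MEM i1 no-port MEM/MEM
#2 head=2: ld.MEM;or.ALU i2+i3 dual
#3 head=4: mul.MUL;or.ALU i4+i5 dual
#4 head=6: sll.ALU;ld.MEM i6+i7 dual

ISSUED = 1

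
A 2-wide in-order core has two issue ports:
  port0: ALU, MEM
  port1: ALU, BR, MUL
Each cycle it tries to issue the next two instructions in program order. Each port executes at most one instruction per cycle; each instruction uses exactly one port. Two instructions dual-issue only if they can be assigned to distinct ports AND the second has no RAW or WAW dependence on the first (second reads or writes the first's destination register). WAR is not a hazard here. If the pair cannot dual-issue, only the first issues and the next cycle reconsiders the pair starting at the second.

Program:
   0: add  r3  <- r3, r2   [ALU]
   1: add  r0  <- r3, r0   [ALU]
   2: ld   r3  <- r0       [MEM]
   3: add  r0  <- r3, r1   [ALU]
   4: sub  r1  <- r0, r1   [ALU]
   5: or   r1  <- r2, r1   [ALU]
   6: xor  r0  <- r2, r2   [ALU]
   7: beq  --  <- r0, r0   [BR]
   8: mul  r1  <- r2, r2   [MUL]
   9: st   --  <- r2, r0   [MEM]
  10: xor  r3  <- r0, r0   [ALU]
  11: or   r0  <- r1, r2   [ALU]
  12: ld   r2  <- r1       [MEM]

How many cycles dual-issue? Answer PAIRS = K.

PAIRS = 3

0. add.ALU @i0  | RAW r3
1. add.ALU @i1  | RAW r0
2. ld.MEM @i2  | RAW r3
3. add.ALU @i3  | RAW r0
4. sub.ALU @i4  | RAW+WAW r1
5. or.ALU xor.ALU @i5,i6  | pair
6. beq.BR @i7  | no-port BR/MUL
7. mul.MUL st.MEM @i8,i9  | pair
8. xor.ALU or.ALU @i10,i11  | pair
9. ld.MEM @i12  | tail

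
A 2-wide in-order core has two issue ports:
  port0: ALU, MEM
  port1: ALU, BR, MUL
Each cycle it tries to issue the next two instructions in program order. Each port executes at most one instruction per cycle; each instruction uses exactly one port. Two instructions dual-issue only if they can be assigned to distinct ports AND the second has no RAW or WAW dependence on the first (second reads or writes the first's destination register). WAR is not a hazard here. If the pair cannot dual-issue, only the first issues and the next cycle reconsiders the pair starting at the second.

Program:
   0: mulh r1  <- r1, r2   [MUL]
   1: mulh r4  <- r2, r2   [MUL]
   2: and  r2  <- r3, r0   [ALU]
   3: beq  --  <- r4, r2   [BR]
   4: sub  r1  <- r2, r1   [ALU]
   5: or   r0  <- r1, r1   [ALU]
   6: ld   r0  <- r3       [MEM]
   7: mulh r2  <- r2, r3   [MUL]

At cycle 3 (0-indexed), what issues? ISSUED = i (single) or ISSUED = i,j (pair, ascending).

0. mulh @i0  | no-port MUL/MUL
1. mulh/and @i1&i2  | dual
2. beq/sub @i3&i4  | dual
3. or @i5  | WAW r0
4. ld/mulh @i6&i7  | dual

ISSUED = 5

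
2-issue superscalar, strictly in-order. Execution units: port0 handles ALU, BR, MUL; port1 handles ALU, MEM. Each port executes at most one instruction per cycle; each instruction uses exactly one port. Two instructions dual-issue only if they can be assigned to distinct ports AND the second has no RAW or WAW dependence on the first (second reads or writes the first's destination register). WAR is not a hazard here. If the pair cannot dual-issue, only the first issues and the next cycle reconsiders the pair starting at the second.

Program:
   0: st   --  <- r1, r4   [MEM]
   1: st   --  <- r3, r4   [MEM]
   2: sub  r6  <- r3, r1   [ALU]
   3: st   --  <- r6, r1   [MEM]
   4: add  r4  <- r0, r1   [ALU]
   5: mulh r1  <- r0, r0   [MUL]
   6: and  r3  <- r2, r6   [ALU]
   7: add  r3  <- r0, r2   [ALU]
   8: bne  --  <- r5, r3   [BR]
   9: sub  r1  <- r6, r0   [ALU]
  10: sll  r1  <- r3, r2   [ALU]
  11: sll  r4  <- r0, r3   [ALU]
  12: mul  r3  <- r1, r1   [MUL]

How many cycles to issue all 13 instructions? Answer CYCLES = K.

CYCLES = 8

#0 head=0: st i0 no-port MEM/MEM
#1 head=1: st/sub i1&i2 dual
#2 head=3: st/add i3&i4 dual
#3 head=5: mulh/and i5&i6 dual
#4 head=7: add i7 RAW r3
#5 head=8: bne/sub i8&i9 dual
#6 head=10: sll/sll i10&i11 dual
#7 head=12: mul i12 tail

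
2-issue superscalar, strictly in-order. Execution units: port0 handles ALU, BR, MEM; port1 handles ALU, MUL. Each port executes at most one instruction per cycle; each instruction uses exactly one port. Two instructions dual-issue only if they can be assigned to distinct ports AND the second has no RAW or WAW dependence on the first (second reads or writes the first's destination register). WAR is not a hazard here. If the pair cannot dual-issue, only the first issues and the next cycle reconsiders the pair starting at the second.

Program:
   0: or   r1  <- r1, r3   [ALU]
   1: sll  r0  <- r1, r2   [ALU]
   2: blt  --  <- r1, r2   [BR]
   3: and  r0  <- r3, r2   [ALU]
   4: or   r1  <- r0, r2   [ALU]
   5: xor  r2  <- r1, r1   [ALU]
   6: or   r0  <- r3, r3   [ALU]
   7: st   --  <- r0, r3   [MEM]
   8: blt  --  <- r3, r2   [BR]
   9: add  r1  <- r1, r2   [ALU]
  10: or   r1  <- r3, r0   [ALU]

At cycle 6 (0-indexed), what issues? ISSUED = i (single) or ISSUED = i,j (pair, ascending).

ISSUED = 8,9

#0 head=0: or i0 RAW r1
#1 head=1: sll/blt i1,i2 2-wide
#2 head=3: and i3 RAW r0
#3 head=4: or i4 RAW r1
#4 head=5: xor/or i5,i6 2-wide
#5 head=7: st i7 no-port MEM/BR
#6 head=8: blt/add i8,i9 2-wide
#7 head=10: or i10 tail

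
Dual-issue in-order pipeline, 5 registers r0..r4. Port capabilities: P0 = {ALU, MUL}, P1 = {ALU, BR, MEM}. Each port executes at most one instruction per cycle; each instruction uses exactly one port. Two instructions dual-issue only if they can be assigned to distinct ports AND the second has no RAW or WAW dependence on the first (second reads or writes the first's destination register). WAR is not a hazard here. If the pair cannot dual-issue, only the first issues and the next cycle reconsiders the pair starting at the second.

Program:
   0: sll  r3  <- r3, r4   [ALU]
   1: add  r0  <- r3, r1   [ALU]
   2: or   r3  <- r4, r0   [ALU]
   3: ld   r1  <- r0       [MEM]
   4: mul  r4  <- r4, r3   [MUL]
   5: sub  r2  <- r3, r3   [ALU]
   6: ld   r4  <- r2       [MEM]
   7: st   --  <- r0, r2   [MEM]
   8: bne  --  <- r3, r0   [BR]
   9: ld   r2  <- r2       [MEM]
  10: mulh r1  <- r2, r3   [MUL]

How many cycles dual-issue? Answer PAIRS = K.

[0] i0  sll.ALU  -- RAW r3
[1] i1  add.ALU  -- RAW r0
[2] i2/i3  or.ALU ld.MEM  -- pair
[3] i4/i5  mul.MUL sub.ALU  -- pair
[4] i6  ld.MEM  -- no-port MEM/MEM
[5] i7  st.MEM  -- no-port MEM/BR
[6] i8  bne.BR  -- no-port BR/MEM
[7] i9  ld.MEM  -- RAW r2
[8] i10  mulh.MUL  -- tail

PAIRS = 2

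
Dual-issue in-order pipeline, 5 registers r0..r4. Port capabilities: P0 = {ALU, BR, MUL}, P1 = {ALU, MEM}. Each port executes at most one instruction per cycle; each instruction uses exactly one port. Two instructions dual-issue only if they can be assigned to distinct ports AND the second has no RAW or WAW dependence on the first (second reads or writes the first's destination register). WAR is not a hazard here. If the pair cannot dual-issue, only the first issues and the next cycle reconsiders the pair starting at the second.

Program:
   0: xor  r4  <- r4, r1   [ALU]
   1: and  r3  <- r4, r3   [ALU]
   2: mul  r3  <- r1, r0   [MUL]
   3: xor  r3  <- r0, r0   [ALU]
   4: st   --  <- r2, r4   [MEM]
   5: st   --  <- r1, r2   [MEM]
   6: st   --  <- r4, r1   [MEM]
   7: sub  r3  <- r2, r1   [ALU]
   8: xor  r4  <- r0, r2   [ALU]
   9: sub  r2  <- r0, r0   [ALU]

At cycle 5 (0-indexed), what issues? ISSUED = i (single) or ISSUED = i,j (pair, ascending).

ISSUED = 6,7

[0] i0  xor  -- RAW r4
[1] i1  and  -- WAW r3
[2] i2  mul  -- WAW r3
[3] i3+i4  xor st  -- pair
[4] i5  st  -- no-port MEM/MEM
[5] i6+i7  st sub  -- pair
[6] i8+i9  xor sub  -- pair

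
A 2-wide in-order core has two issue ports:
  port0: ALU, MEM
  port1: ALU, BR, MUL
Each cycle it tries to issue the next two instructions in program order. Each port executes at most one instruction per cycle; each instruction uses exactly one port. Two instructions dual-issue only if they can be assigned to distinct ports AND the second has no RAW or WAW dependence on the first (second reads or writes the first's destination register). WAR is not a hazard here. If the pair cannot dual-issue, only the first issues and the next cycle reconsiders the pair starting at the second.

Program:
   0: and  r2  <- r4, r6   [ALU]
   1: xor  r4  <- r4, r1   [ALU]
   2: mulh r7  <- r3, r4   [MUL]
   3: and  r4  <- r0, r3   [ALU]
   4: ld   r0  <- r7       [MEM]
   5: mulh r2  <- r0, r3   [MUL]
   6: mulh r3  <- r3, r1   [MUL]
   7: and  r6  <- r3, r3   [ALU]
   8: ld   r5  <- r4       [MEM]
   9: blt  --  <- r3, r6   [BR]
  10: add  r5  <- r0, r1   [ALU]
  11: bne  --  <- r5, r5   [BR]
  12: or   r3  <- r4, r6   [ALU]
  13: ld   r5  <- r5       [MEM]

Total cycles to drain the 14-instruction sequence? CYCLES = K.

0. and/xor @i0+i1  | dual
1. mulh/and @i2+i3  | dual
2. ld @i4  | RAW r0
3. mulh @i5  | no-port MUL/MUL
4. mulh @i6  | RAW r3
5. and/ld @i7+i8  | dual
6. blt/add @i9+i10  | dual
7. bne/or @i11+i12  | dual
8. ld @i13  | tail

CYCLES = 9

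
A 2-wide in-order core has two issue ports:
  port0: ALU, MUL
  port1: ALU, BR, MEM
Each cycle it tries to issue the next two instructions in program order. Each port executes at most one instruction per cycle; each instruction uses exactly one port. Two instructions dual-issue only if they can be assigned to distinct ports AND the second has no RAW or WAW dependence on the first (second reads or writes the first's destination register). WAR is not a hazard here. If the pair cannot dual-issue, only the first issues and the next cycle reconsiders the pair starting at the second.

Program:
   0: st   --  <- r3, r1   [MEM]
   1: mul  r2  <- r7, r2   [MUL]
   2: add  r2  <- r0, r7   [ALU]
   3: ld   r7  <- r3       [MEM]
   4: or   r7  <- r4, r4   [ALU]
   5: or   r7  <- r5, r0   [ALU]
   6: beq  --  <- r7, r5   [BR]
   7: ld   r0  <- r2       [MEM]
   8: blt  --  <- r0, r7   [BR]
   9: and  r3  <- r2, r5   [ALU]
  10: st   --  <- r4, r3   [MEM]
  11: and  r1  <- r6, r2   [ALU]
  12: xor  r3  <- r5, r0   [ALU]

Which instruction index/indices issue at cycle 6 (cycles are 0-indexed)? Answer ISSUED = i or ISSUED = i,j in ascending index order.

t=0 i0&i1:st/mul ; dual
t=1 i2&i3:add/ld ; dual
t=2 i4:or ; WAW r7
t=3 i5:or ; RAW r7
t=4 i6:beq ; no-port BR/MEM
t=5 i7:ld ; no-port MEM/BR
t=6 i8&i9:blt/and ; dual
t=7 i10&i11:st/and ; dual
t=8 i12:xor ; tail

ISSUED = 8,9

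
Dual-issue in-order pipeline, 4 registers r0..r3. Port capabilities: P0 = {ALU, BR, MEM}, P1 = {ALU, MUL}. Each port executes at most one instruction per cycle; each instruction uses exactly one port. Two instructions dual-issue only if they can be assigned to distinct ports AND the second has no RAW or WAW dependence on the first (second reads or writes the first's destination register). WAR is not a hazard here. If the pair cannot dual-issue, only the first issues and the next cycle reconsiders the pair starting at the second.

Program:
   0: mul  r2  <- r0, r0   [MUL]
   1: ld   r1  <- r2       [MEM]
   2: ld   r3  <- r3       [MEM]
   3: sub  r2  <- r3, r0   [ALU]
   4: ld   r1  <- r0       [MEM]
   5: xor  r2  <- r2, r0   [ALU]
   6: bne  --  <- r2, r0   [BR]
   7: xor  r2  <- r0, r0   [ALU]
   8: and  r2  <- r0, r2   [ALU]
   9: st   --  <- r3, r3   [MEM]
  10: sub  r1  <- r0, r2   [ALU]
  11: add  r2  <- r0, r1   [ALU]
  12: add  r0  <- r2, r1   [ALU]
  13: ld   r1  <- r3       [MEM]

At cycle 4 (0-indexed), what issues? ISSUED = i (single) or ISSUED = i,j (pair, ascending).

ISSUED = 5

[0] i0  mul.MUL  -- RAW r2
[1] i1  ld.MEM  -- no-port MEM/MEM
[2] i2  ld.MEM  -- RAW r3
[3] i3&i4  sub.ALU ld.MEM  -- dual
[4] i5  xor.ALU  -- RAW r2
[5] i6&i7  bne.BR xor.ALU  -- dual
[6] i8&i9  and.ALU st.MEM  -- dual
[7] i10  sub.ALU  -- RAW r1
[8] i11  add.ALU  -- RAW r2
[9] i12&i13  add.ALU ld.MEM  -- dual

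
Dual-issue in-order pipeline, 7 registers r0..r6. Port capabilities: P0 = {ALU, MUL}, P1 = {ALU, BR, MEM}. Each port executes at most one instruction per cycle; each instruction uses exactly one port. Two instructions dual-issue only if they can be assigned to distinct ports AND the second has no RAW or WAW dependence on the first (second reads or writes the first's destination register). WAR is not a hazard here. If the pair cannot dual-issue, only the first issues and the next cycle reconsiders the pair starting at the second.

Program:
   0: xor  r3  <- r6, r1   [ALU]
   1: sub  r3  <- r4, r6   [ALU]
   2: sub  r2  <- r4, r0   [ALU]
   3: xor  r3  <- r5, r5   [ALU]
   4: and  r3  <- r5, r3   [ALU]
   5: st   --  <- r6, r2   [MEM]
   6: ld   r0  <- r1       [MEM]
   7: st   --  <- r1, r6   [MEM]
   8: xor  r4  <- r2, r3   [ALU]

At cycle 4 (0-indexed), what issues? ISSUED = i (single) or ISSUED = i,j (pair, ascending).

ISSUED = 6

t=0 i0:xor ; WAW r3
t=1 i1&i2:sub/sub ; 2-wide
t=2 i3:xor ; RAW+WAW r3
t=3 i4&i5:and/st ; 2-wide
t=4 i6:ld ; no-port MEM/MEM
t=5 i7&i8:st/xor ; 2-wide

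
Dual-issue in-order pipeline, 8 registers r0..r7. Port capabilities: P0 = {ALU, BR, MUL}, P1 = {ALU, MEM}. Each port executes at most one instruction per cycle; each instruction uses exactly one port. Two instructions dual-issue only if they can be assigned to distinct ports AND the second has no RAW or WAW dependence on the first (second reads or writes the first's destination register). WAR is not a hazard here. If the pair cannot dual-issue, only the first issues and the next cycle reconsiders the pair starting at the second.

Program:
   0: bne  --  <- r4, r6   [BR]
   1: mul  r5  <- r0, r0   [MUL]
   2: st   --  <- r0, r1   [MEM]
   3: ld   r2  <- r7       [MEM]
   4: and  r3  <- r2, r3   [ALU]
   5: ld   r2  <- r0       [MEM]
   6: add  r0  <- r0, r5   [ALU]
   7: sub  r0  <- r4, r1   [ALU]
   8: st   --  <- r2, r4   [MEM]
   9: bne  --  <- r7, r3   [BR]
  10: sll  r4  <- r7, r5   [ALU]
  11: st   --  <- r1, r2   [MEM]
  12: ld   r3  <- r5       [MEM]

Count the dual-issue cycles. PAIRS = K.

  cy0 -> i0 (bne) no-port BR/MUL
  cy1 -> i1/i2 (mul/st) pair
  cy2 -> i3 (ld) RAW r2
  cy3 -> i4/i5 (and/ld) pair
  cy4 -> i6 (add) WAW r0
  cy5 -> i7/i8 (sub/st) pair
  cy6 -> i9/i10 (bne/sll) pair
  cy7 -> i11 (st) no-port MEM/MEM
  cy8 -> i12 (ld) tail

PAIRS = 4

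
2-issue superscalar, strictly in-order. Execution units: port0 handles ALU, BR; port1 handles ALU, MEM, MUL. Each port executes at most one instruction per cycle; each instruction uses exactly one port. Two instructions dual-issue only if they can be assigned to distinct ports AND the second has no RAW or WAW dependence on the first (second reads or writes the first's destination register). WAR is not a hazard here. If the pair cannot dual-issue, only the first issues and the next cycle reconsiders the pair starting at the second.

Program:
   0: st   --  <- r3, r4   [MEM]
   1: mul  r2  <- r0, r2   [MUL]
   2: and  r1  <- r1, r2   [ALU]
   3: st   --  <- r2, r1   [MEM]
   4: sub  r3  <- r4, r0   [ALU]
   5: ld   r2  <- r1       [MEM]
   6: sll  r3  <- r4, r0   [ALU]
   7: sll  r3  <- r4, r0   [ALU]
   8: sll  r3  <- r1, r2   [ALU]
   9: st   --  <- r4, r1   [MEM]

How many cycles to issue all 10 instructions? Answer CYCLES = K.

c0: i0 st  no-port MEM/MUL
c1: i1 mul  RAW r2
c2: i2 and  RAW r1
c3: i3+i4 st sub  2-wide
c4: i5+i6 ld sll  2-wide
c5: i7 sll  WAW r3
c6: i8+i9 sll st  2-wide

CYCLES = 7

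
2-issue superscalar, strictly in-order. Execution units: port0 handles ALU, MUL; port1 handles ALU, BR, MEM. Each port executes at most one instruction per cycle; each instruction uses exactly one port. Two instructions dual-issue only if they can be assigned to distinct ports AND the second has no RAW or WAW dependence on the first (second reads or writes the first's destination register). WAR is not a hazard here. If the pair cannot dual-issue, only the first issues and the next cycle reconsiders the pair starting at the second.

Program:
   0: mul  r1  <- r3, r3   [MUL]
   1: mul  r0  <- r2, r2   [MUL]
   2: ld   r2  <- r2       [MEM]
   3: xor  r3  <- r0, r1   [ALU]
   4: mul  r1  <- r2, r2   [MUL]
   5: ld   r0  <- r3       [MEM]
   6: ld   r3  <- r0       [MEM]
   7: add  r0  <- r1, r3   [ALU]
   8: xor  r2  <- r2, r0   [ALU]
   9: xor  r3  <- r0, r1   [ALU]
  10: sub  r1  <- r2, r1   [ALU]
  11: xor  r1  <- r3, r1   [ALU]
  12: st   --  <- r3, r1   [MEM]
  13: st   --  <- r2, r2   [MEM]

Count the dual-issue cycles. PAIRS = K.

PAIRS = 3

#0 head=0: mul.MUL i0 no-port MUL/MUL
#1 head=1: mul.MUL+ld.MEM i1,i2 2-wide
#2 head=3: xor.ALU+mul.MUL i3,i4 2-wide
#3 head=5: ld.MEM i5 no-port MEM/MEM
#4 head=6: ld.MEM i6 RAW r3
#5 head=7: add.ALU i7 RAW r0
#6 head=8: xor.ALU+xor.ALU i8,i9 2-wide
#7 head=10: sub.ALU i10 RAW+WAW r1
#8 head=11: xor.ALU i11 RAW r1
#9 head=12: st.MEM i12 no-port MEM/MEM
#10 head=13: st.MEM i13 tail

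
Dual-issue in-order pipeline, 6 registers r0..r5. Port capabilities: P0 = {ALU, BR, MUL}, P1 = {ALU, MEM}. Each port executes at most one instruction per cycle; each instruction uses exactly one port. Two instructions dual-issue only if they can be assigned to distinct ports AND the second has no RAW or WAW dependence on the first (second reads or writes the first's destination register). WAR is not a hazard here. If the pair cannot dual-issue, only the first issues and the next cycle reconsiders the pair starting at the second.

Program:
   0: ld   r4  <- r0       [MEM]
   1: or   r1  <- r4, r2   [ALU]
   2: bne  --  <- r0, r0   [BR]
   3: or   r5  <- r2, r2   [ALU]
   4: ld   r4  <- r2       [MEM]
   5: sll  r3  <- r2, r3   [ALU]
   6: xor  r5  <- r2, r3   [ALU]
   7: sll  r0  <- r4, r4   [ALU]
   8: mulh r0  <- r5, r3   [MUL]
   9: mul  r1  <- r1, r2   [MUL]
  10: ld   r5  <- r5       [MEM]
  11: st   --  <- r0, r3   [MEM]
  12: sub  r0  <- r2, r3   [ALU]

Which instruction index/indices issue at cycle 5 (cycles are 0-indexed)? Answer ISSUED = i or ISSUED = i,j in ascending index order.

  cy0 -> i0 (ld) RAW r4
  cy1 -> i1,i2 (or bne) dual
  cy2 -> i3,i4 (or ld) dual
  cy3 -> i5 (sll) RAW r3
  cy4 -> i6,i7 (xor sll) dual
  cy5 -> i8 (mulh) no-port MUL/MUL
  cy6 -> i9,i10 (mul ld) dual
  cy7 -> i11,i12 (st sub) dual

ISSUED = 8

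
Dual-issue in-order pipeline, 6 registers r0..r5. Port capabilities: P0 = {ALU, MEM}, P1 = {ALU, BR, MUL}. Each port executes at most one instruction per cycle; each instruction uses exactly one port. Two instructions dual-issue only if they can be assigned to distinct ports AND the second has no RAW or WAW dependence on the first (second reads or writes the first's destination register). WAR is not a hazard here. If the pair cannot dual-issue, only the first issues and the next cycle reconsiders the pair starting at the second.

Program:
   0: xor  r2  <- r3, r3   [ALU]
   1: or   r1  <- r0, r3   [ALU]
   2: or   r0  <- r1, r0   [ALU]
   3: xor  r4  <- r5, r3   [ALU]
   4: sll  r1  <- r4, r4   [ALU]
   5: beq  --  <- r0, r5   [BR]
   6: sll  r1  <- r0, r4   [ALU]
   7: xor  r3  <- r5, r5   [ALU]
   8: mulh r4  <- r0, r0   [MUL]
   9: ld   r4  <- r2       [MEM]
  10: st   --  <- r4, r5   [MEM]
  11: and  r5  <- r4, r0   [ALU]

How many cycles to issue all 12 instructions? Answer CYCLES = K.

c0: i0+i1 xor+or  2-wide
c1: i2+i3 or+xor  2-wide
c2: i4+i5 sll+beq  2-wide
c3: i6+i7 sll+xor  2-wide
c4: i8 mulh  WAW r4
c5: i9 ld  no-port MEM/MEM
c6: i10+i11 st+and  2-wide

CYCLES = 7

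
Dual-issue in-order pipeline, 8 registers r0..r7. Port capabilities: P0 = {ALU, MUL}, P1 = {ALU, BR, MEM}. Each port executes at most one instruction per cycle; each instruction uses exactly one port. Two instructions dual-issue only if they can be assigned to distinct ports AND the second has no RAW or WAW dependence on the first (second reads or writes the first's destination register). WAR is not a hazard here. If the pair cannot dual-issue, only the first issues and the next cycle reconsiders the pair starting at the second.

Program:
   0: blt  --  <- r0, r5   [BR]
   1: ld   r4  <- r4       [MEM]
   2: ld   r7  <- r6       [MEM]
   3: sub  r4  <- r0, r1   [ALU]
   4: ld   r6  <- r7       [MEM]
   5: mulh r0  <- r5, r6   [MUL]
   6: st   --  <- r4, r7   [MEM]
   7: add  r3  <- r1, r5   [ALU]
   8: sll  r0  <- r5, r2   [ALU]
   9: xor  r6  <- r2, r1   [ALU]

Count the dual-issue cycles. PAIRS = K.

  cy0 -> i0 (blt.BR) no-port BR/MEM
  cy1 -> i1 (ld.MEM) no-port MEM/MEM
  cy2 -> i2/i3 (ld.MEM/sub.ALU) 2-wide
  cy3 -> i4 (ld.MEM) RAW r6
  cy4 -> i5/i6 (mulh.MUL/st.MEM) 2-wide
  cy5 -> i7/i8 (add.ALU/sll.ALU) 2-wide
  cy6 -> i9 (xor.ALU) tail

PAIRS = 3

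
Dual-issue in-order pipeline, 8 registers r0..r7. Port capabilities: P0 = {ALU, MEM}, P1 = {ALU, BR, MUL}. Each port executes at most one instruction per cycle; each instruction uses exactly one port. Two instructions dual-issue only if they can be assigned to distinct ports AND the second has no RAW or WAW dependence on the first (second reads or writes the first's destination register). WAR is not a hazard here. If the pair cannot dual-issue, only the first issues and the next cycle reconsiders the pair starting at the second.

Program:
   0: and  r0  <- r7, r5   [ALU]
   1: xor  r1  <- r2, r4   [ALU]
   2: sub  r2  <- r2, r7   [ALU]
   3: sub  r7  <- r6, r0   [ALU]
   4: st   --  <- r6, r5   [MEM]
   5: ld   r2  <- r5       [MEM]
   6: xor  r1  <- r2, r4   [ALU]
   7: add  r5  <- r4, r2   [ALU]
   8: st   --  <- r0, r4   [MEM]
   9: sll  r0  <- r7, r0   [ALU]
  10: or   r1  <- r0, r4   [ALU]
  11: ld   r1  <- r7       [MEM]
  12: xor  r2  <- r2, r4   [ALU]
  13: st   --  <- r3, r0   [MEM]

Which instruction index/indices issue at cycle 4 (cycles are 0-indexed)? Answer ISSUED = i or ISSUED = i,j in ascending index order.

c0: i0,i1 and xor  dual
c1: i2,i3 sub sub  dual
c2: i4 st  no-port MEM/MEM
c3: i5 ld  RAW r2
c4: i6,i7 xor add  dual
c5: i8,i9 st sll  dual
c6: i10 or  WAW r1
c7: i11,i12 ld xor  dual
c8: i13 st  tail

ISSUED = 6,7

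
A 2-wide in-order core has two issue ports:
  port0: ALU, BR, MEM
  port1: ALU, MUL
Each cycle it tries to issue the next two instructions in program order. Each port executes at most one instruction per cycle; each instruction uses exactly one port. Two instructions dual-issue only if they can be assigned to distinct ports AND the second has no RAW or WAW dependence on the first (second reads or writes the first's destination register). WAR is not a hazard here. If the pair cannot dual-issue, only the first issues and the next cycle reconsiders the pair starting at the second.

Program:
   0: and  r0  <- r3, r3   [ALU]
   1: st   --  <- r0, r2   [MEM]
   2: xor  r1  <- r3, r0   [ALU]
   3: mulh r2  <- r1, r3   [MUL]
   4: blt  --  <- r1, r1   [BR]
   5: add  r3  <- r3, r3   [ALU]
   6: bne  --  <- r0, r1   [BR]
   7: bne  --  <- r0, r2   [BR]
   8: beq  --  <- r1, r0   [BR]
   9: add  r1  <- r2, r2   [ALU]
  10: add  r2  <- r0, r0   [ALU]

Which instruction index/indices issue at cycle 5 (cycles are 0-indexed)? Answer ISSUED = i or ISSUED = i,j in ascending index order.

0. and @i0  | RAW r0
1. st;xor @i1,i2  | 2-wide
2. mulh;blt @i3,i4  | 2-wide
3. add;bne @i5,i6  | 2-wide
4. bne @i7  | no-port BR/BR
5. beq;add @i8,i9  | 2-wide
6. add @i10  | tail

ISSUED = 8,9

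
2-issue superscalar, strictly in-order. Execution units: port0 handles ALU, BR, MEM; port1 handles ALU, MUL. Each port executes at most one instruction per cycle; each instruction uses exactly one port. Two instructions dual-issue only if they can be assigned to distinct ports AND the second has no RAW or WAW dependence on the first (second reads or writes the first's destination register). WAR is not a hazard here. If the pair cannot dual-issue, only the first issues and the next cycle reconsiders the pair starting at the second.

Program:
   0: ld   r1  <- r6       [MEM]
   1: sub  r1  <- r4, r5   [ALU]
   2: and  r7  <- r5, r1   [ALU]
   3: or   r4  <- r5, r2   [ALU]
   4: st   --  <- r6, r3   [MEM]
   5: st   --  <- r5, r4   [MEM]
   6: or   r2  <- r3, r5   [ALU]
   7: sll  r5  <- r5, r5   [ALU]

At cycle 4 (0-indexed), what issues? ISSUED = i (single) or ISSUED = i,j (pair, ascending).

[0] i0  ld.MEM  -- WAW r1
[1] i1  sub.ALU  -- RAW r1
[2] i2+i3  and.ALU/or.ALU  -- pair
[3] i4  st.MEM  -- no-port MEM/MEM
[4] i5+i6  st.MEM/or.ALU  -- pair
[5] i7  sll.ALU  -- tail

ISSUED = 5,6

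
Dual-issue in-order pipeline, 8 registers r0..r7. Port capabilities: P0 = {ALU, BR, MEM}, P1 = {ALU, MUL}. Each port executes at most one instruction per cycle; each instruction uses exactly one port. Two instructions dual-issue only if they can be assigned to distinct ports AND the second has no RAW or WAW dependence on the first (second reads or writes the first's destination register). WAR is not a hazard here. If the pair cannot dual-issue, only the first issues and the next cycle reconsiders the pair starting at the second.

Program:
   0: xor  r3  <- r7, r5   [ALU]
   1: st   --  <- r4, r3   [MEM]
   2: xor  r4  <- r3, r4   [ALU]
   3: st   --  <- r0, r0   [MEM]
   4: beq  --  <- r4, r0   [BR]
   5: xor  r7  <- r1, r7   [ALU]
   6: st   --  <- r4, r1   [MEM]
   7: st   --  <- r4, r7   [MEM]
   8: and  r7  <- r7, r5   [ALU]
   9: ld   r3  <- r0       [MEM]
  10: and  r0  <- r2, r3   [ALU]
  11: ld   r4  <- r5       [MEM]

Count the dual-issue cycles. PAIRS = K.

c0: i0 xor  RAW r3
c1: i1+i2 st/xor  pair
c2: i3 st  no-port MEM/BR
c3: i4+i5 beq/xor  pair
c4: i6 st  no-port MEM/MEM
c5: i7+i8 st/and  pair
c6: i9 ld  RAW r3
c7: i10+i11 and/ld  pair

PAIRS = 4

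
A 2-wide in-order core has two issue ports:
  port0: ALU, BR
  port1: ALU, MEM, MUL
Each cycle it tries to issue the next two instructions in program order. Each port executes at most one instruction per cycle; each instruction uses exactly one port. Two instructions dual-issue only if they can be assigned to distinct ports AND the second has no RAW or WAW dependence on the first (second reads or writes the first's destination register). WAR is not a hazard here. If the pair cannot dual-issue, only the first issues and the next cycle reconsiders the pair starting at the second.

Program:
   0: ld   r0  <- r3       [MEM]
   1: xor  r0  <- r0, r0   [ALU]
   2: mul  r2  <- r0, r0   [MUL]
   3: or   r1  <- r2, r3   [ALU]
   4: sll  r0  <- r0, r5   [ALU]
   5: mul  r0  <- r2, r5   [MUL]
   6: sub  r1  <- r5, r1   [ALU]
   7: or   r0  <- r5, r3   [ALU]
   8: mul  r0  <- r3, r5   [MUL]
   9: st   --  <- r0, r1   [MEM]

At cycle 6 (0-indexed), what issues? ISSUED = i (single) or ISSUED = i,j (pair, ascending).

c0: i0 ld  RAW+WAW r0
c1: i1 xor  RAW r0
c2: i2 mul  RAW r2
c3: i3+i4 or/sll  pair
c4: i5+i6 mul/sub  pair
c5: i7 or  WAW r0
c6: i8 mul  no-port MUL/MEM
c7: i9 st  tail

ISSUED = 8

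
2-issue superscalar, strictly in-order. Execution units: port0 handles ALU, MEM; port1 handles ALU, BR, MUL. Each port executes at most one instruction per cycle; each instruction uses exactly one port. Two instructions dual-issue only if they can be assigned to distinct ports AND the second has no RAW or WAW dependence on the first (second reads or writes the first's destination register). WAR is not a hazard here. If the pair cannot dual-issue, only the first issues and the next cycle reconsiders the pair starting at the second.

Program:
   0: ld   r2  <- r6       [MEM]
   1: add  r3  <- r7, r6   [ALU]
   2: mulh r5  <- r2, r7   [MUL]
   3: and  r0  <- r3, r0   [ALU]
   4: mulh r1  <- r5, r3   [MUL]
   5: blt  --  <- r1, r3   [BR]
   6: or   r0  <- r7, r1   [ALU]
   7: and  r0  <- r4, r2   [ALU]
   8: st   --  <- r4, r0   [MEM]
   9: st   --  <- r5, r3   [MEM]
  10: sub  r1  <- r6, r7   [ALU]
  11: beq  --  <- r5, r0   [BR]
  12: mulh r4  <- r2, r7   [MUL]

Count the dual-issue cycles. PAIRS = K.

  cy0 -> i0&i1 (ld.MEM;add.ALU) 2-wide
  cy1 -> i2&i3 (mulh.MUL;and.ALU) 2-wide
  cy2 -> i4 (mulh.MUL) no-port MUL/BR
  cy3 -> i5&i6 (blt.BR;or.ALU) 2-wide
  cy4 -> i7 (and.ALU) RAW r0
  cy5 -> i8 (st.MEM) no-port MEM/MEM
  cy6 -> i9&i10 (st.MEM;sub.ALU) 2-wide
  cy7 -> i11 (beq.BR) no-port BR/MUL
  cy8 -> i12 (mulh.MUL) tail

PAIRS = 4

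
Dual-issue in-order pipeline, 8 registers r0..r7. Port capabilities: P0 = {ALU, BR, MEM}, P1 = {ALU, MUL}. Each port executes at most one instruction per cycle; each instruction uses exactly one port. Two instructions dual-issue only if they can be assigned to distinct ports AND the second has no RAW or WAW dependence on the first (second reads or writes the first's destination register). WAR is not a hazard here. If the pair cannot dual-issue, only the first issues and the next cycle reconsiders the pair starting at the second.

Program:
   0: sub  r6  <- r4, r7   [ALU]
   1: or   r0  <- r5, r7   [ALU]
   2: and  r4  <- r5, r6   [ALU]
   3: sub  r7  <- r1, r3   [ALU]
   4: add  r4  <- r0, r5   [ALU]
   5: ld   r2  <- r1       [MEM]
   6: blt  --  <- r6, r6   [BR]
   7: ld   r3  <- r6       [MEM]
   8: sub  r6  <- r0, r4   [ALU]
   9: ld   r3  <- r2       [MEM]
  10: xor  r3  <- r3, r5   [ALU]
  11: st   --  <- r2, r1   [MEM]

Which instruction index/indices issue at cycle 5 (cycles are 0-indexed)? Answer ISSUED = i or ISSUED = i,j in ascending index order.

ISSUED = 9

t=0 i0&i1:sub/or ; 2-wide
t=1 i2&i3:and/sub ; 2-wide
t=2 i4&i5:add/ld ; 2-wide
t=3 i6:blt ; no-port BR/MEM
t=4 i7&i8:ld/sub ; 2-wide
t=5 i9:ld ; RAW+WAW r3
t=6 i10&i11:xor/st ; 2-wide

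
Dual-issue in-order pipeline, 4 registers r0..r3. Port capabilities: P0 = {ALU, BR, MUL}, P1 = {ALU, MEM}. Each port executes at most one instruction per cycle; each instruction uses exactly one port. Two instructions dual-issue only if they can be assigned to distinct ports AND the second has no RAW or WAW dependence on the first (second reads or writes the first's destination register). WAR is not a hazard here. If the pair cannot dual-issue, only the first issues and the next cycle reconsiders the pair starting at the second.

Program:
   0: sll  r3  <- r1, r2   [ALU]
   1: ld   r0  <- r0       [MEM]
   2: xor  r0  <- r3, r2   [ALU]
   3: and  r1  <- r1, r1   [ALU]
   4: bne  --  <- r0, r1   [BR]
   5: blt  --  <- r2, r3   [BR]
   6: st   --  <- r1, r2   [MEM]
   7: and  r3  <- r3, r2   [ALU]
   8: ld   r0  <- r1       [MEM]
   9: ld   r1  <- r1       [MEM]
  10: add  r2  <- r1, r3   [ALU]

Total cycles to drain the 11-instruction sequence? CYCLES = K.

t=0 i0,i1:sll/ld ; 2-wide
t=1 i2,i3:xor/and ; 2-wide
t=2 i4:bne ; no-port BR/BR
t=3 i5,i6:blt/st ; 2-wide
t=4 i7,i8:and/ld ; 2-wide
t=5 i9:ld ; RAW r1
t=6 i10:add ; tail

CYCLES = 7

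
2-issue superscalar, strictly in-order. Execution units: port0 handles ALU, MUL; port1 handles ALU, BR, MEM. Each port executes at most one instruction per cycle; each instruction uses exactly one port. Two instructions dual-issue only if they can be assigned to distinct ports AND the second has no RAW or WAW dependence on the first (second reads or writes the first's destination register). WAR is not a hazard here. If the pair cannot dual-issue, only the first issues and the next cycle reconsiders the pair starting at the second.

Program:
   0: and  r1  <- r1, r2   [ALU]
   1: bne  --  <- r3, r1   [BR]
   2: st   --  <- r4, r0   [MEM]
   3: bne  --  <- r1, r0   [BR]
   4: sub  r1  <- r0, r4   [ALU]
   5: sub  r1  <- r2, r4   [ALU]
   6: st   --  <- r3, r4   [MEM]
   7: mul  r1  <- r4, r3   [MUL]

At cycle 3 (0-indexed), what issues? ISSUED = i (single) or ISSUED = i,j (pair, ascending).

ISSUED = 3,4

  cy0 -> i0 (and) RAW r1
  cy1 -> i1 (bne) no-port BR/MEM
  cy2 -> i2 (st) no-port MEM/BR
  cy3 -> i3/i4 (bne/sub) pair
  cy4 -> i5/i6 (sub/st) pair
  cy5 -> i7 (mul) tail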